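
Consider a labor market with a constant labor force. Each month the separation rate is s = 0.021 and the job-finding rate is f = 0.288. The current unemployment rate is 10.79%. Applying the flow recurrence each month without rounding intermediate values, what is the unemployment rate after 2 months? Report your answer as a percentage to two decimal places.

Unemployment rate after two months ≈ 8.70%.

With a fixed labor force, u_{t+1} = u_t + s·(1−u_t) − f·u_t = u_t·(1−s−f) + s.
Here 1−s−f = 0.691 and s = 0.021.
u_1 = 0.107900 × 0.691 + 0.021 = 0.095559.
u_2 = 0.095559 × 0.691 + 0.021 = 0.087031.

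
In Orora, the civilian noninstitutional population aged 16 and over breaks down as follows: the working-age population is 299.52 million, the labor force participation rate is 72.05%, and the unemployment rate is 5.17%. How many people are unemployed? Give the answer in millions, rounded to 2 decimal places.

Labor force = 0.7205 × 299.52 = 215.80 million.
Unemployed = 0.0517 × 215.80 ≈ 11.16 million.

About 11.16 million are unemployed.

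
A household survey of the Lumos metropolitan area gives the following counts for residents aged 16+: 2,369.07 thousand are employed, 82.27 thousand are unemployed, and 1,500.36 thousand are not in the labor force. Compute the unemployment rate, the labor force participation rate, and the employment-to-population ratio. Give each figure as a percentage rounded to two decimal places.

Labor force = employed + unemployed = 2,369.07 + 82.27 = 2,451.34 thousand.
Working-age population = 2,451.34 + 1,500.36 = 3,951.70 thousand.
Unemployment rate = 82.27 / 2,451.34 = 3.36%.
Labor force participation rate = 2,451.34 / 3,951.70 = 62.03%.
Employment-population ratio = 2,369.07 / 3,951.70 = 59.95%.

Unemployment rate ≈ 3.36%; labor force participation rate ≈ 62.03%; employment-population ratio ≈ 59.95%.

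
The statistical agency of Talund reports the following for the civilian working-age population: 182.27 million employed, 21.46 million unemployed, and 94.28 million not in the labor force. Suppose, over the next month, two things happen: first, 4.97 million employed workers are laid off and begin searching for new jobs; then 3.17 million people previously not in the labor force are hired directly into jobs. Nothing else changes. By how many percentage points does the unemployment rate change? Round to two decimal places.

Initially, labor force = 182.27 + 21.46 = 203.73 million, so u = 21.46/203.73 = 10.53%.
After the first change, employed falls and unemployed rises by 4.97; labor force unchanged → E = 177.30, U = 26.43, labor force = 203.73 million.
After the second change, employed and labor force both rise by 3.17; unemployed unchanged → E = 180.47, U = 26.43, labor force = 206.90 million.
New unemployment rate = 26.43 / 206.90 = 12.77%.
Change = 12.77% − 10.53% = +2.24 percentage points.

The unemployment rate changes by +2.24 percentage points.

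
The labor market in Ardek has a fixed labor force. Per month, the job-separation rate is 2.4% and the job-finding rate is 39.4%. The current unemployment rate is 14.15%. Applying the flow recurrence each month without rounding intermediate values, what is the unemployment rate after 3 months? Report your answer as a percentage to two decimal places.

With a fixed labor force, u_{t+1} = u_t + s·(1−u_t) − f·u_t = u_t·(1−s−f) + s.
Here 1−s−f = 0.582 and s = 0.024.
u_1 = 0.141500 × 0.582 + 0.024 = 0.106353.
u_2 = 0.106353 × 0.582 + 0.024 = 0.085897.
u_3 = 0.085897 × 0.582 + 0.024 = 0.073992.

Unemployment rate after three months ≈ 7.40%.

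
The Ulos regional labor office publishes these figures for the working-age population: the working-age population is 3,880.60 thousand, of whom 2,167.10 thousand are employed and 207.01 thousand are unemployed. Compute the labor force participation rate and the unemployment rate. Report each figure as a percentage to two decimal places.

Labor force = employed + unemployed = 2,167.10 + 207.01 = 2,374.11 thousand.
Unemployment rate = 207.01 / 2,374.11 = 8.72%.
Labor force participation rate = 2,374.11 / 3,880.60 = 61.18%.

Labor force participation rate ≈ 61.18%; unemployment rate ≈ 8.72%.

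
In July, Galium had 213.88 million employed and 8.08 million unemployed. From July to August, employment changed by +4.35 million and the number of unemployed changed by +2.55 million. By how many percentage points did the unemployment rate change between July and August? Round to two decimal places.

July: labor force = 213.88 + 8.08 = 221.96; u = 8.08/221.96 = 3.64%.
August: labor force = 218.23 + 10.63 = 228.86; u = 10.63/228.86 = 4.64%.
Change = 4.64% − 3.64% = +1.00 pp.

The unemployment rate changed by +1.00 percentage points.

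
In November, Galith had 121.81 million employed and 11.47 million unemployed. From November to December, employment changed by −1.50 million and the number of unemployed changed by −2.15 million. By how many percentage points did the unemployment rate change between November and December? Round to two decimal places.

The unemployment rate changed by −1.42 percentage points.

November: labor force = 121.81 + 11.47 = 133.28; u = 11.47/133.28 = 8.61%.
December: labor force = 120.31 + 9.32 = 129.63; u = 9.32/129.63 = 7.19%.
Change = 7.19% − 8.61% = −1.42 pp.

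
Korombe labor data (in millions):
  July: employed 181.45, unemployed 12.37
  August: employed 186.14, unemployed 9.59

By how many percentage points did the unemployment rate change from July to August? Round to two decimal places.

The unemployment rate changed by −1.48 percentage points.

July: labor force = 181.45 + 12.37 = 193.82; u = 12.37/193.82 = 6.38%.
August: labor force = 186.14 + 9.59 = 195.73; u = 9.59/195.73 = 4.90%.
Change = 4.90% − 6.38% = −1.48 pp.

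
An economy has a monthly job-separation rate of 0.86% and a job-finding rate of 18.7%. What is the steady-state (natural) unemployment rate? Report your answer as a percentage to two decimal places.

Steady-state unemployment rate ≈ 4.40%.

At steady state the flows balance: s·E = f·U, so U/(E+U) = s/(s+f).
u* = 0.86 / (0.86 + 18.7) = 0.86 / 19.56 = 4.40%.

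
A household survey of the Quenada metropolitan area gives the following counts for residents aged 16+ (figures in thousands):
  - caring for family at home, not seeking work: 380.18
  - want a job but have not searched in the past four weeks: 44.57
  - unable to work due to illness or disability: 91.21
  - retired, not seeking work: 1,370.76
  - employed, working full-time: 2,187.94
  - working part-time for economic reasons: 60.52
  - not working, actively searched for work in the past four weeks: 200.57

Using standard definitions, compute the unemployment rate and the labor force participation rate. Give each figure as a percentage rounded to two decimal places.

Unemployment rate ≈ 8.19%; labor force participation rate ≈ 56.48%.

Employed = 2,187.94 + 60.52 = 2,248.46 thousand (anyone who worked, including part-time for economic reasons, counts as employed).
Unemployed = 200.57 thousand.
Labor force = 2,248.46 + 200.57 = 2,449.03 thousand.
Not in labor force = 380.18 + 44.57 + 91.21 + 1,370.76 = 1,886.72 thousand (those not working and not actively searching are outside the labor force — including those who want a job but have given up searching).
Civilian working-age population = 2,449.03 + 1,886.72 = 4,335.75 thousand.
Unemployment rate = 200.57 / 2,449.03 = 8.19%.
Labor force participation rate = 2,449.03 / 4,335.75 = 56.48%.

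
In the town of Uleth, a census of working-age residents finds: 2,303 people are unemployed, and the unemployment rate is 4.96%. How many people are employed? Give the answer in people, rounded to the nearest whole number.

About 44,128 are employed.

Labor force = U / u = 2,303 / 0.0496 ≈ 46,431.
Employed = labor force − unemployed = 46,431 − 2,303 = 44,128.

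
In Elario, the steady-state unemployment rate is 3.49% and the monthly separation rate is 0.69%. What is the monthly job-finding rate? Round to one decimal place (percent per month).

Job-finding rate ≈ 19.1% per month.

From u* = s/(s+f): f = s·(1−u)/u.
f = 0.69 × (1 − 0.0349) / 0.0349 = 0.6659 / 0.0349 ≈ 19.1% per month.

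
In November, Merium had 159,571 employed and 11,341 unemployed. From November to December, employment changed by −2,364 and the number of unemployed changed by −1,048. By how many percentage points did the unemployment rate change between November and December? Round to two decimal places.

The unemployment rate changed by −0.49 percentage points.

November: labor force = 159,571 + 11,341 = 170,912; u = 11,341/170,912 = 6.64%.
December: labor force = 157,207 + 10,293 = 167,500; u = 10,293/167,500 = 6.15%.
Change = 6.15% − 6.64% = −0.49 pp.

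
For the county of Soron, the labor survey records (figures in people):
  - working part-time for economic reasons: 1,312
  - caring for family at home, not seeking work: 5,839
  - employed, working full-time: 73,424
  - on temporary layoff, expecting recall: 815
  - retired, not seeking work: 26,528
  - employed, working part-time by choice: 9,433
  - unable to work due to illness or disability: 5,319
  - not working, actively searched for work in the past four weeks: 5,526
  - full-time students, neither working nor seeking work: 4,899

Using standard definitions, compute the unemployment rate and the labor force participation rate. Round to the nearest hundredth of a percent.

Unemployment rate ≈ 7.01%; labor force participation rate ≈ 68.00%.

Employed = 1,312 + 73,424 + 9,433 = 84,169 (anyone who worked, including part-time for economic reasons, counts as employed).
Unemployed = 815 + 5,526 = 6,341 (jobless and actively searching, or on temporary layoff).
Labor force = 84,169 + 6,341 = 90,510.
Not in labor force = 5,839 + 26,528 + 5,319 + 4,899 = 42,585 (those not working and not actively searching are outside the labor force).
Civilian working-age population = 90,510 + 42,585 = 133,095.
Unemployment rate = 6,341 / 90,510 = 7.01%.
Labor force participation rate = 90,510 / 133,095 = 68.00%.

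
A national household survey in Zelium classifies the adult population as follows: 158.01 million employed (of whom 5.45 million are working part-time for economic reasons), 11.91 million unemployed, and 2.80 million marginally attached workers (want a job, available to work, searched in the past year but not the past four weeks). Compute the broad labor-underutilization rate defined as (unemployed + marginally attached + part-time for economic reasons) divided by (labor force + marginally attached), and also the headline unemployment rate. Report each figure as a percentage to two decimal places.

Labor force = 158.01 + 11.91 = 169.92 million.
Numerator = 11.91 + 2.80 + 5.45 = 20.16 million.
Denominator = 169.92 + 2.80 = 172.72 million.
Broad rate = 20.16 / 172.72 = 11.67%.
Headline unemployment rate = 11.91 / 169.92 = 7.01%.

Broad underutilization rate ≈ 11.67%; headline unemployment rate ≈ 7.01%.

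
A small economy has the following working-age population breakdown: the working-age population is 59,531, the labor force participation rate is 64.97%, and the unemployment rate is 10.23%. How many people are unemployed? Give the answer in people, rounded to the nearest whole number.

About 3,957 are unemployed.

Labor force = 0.6497 × 59,531 = 38,677.
Unemployed = 0.1023 × 38,677 ≈ 3,957.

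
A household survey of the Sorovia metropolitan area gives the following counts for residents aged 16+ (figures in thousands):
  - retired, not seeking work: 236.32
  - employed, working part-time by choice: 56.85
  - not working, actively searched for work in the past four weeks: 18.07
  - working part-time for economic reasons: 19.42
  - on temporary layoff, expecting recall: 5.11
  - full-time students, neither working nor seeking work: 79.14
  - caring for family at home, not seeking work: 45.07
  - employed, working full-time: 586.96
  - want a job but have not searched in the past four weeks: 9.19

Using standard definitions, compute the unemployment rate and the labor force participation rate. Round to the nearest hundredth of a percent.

Unemployment rate ≈ 3.38%; labor force participation rate ≈ 64.99%.

Employed = 56.85 + 19.42 + 586.96 = 663.23 thousand (anyone who worked, including part-time for economic reasons, counts as employed).
Unemployed = 18.07 + 5.11 = 23.18 thousand (jobless and actively searching, or on temporary layoff).
Labor force = 663.23 + 23.18 = 686.41 thousand.
Not in labor force = 236.32 + 79.14 + 45.07 + 9.19 = 369.72 thousand (those not working and not actively searching are outside the labor force — including those who want a job but have given up searching).
Civilian working-age population = 686.41 + 369.72 = 1,056.13 thousand.
Unemployment rate = 23.18 / 686.41 = 3.38%.
Labor force participation rate = 686.41 / 1,056.13 = 64.99%.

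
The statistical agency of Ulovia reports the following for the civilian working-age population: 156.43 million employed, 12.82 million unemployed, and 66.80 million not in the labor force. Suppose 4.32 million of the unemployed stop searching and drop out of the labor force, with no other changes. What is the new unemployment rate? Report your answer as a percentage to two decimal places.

Initially, labor force = 156.43 + 12.82 = 169.25 million, so u = 12.82/169.25 = 7.57%.
After the change, unemployed and labor force both fall by 4.32 → E = 156.43, U = 8.50, labor force = 164.93 million.
New unemployment rate = 8.50 / 164.93 = 5.15%.

New unemployment rate ≈ 5.15%.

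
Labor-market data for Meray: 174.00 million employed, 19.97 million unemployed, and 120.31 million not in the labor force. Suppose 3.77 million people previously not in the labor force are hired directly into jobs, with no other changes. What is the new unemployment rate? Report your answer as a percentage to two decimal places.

Initially, labor force = 174.00 + 19.97 = 193.97 million, so u = 19.97/193.97 = 10.30%.
After the change, employed and labor force both rise by 3.77; unemployed unchanged → E = 177.77, U = 19.97, labor force = 197.74 million.
New unemployment rate = 19.97 / 197.74 = 10.10%.

New unemployment rate ≈ 10.10%.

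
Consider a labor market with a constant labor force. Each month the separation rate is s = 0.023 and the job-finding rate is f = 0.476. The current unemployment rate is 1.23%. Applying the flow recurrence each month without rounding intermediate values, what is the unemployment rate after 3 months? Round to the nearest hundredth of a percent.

With a fixed labor force, u_{t+1} = u_t + s·(1−u_t) − f·u_t = u_t·(1−s−f) + s.
Here 1−s−f = 0.501 and s = 0.023.
u_1 = 0.012300 × 0.501 + 0.023 = 0.029162.
u_2 = 0.029162 × 0.501 + 0.023 = 0.037610.
u_3 = 0.037610 × 0.501 + 0.023 = 0.041843.

Unemployment rate after three months ≈ 4.18%.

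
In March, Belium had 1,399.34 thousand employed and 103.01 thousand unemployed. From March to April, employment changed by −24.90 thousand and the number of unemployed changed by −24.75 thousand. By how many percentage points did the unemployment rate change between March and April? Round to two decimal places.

The unemployment rate changed by −1.47 percentage points.

March: labor force = 1,399.34 + 103.01 = 1,502.35; u = 103.01/1,502.35 = 6.86%.
April: labor force = 1,374.44 + 78.26 = 1,452.70; u = 78.26/1,452.70 = 5.39%.
Change = 5.39% − 6.86% = −1.47 pp.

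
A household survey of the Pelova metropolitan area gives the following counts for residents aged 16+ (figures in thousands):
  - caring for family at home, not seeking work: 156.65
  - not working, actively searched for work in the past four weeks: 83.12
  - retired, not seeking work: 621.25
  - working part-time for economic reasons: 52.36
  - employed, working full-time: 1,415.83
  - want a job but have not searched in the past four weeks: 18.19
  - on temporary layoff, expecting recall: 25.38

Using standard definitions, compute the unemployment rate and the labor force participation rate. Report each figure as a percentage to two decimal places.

Unemployment rate ≈ 6.88%; labor force participation rate ≈ 66.45%.

Employed = 52.36 + 1,415.83 = 1,468.19 thousand (anyone who worked, including part-time for economic reasons, counts as employed).
Unemployed = 83.12 + 25.38 = 108.50 thousand (jobless and actively searching, or on temporary layoff).
Labor force = 1,468.19 + 108.50 = 1,576.69 thousand.
Not in labor force = 156.65 + 621.25 + 18.19 = 796.09 thousand (those not working and not actively searching are outside the labor force — including those who want a job but have given up searching).
Civilian working-age population = 1,576.69 + 796.09 = 2,372.78 thousand.
Unemployment rate = 108.50 / 1,576.69 = 6.88%.
Labor force participation rate = 1,576.69 / 2,372.78 = 66.45%.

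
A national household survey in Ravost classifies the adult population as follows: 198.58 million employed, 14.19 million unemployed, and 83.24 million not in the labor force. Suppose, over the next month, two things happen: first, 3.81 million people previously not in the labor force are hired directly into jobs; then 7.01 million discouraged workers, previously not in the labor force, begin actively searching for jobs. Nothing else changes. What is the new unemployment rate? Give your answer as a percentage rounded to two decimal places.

Initially, labor force = 198.58 + 14.19 = 212.77 million, so u = 14.19/212.77 = 6.67%.
After the first change, employed and labor force both rise by 3.81; unemployed unchanged → E = 202.39, U = 14.19, labor force = 216.58 million.
After the second change, unemployed and labor force both rise by 7.01 → E = 202.39, U = 21.20, labor force = 223.59 million.
New unemployment rate = 21.20 / 223.59 = 9.48%.

New unemployment rate ≈ 9.48%.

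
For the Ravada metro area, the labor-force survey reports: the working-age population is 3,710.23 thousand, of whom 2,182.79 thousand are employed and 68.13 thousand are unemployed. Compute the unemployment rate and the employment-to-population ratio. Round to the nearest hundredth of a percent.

Unemployment rate ≈ 3.03%; employment-population ratio ≈ 58.83%.

Labor force = employed + unemployed = 2,182.79 + 68.13 = 2,250.92 thousand.
Unemployment rate = 68.13 / 2,250.92 = 3.03%.
Employment-population ratio = 2,182.79 / 3,710.23 = 58.83%.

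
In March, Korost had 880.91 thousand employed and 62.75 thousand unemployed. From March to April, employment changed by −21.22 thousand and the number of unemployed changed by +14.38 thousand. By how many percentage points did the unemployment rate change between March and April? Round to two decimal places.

The unemployment rate changed by +1.58 percentage points.

March: labor force = 880.91 + 62.75 = 943.66; u = 62.75/943.66 = 6.65%.
April: labor force = 859.69 + 77.13 = 936.82; u = 77.13/936.82 = 8.23%.
Change = 8.23% − 6.65% = +1.58 pp.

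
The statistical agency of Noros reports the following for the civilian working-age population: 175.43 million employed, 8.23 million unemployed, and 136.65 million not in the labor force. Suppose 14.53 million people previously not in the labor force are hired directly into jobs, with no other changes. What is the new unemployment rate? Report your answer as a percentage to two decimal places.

Initially, labor force = 175.43 + 8.23 = 183.66 million, so u = 8.23/183.66 = 4.48%.
After the change, employed and labor force both rise by 14.53; unemployed unchanged → E = 189.96, U = 8.23, labor force = 198.19 million.
New unemployment rate = 8.23 / 198.19 = 4.15%.

New unemployment rate ≈ 4.15%.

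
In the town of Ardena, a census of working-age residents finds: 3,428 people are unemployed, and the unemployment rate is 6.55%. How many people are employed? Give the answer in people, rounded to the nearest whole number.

Labor force = U / u = 3,428 / 0.0655 ≈ 52,336.
Employed = labor force − unemployed = 52,336 − 3,428 = 48,908.

About 48,908 are employed.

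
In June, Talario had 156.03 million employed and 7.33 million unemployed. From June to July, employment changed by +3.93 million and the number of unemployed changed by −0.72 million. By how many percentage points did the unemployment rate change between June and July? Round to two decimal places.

The unemployment rate changed by −0.52 percentage points.

June: labor force = 156.03 + 7.33 = 163.36; u = 7.33/163.36 = 4.49%.
July: labor force = 159.96 + 6.61 = 166.57; u = 6.61/166.57 = 3.97%.
Change = 3.97% − 4.49% = −0.52 pp.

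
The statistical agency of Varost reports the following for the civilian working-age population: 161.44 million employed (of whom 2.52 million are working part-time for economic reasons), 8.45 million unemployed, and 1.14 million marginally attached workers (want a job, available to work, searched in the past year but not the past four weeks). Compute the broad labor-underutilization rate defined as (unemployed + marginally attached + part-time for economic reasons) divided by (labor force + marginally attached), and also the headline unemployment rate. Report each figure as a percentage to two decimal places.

Broad underutilization rate ≈ 7.08%; headline unemployment rate ≈ 4.97%.

Labor force = 161.44 + 8.45 = 169.89 million.
Numerator = 8.45 + 1.14 + 2.52 = 12.11 million.
Denominator = 169.89 + 1.14 = 171.03 million.
Broad rate = 12.11 / 171.03 = 7.08%.
Headline unemployment rate = 8.45 / 169.89 = 4.97%.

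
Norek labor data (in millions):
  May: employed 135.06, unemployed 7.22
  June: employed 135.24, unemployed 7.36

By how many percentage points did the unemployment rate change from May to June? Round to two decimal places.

May: labor force = 135.06 + 7.22 = 142.28; u = 7.22/142.28 = 5.07%.
June: labor force = 135.24 + 7.36 = 142.60; u = 7.36/142.60 = 5.16%.
Change = 5.16% − 5.07% = +0.09 pp.

The unemployment rate changed by +0.09 percentage points.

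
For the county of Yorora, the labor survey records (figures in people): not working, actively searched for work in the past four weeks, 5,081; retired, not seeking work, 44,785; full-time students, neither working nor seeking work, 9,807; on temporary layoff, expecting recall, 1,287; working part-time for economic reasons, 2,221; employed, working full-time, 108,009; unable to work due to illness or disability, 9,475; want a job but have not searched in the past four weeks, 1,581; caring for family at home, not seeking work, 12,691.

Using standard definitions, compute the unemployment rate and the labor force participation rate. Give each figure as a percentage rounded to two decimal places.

Employed = 2,221 + 108,009 = 110,230 (anyone who worked, including part-time for economic reasons, counts as employed).
Unemployed = 5,081 + 1,287 = 6,368 (jobless and actively searching, or on temporary layoff).
Labor force = 110,230 + 6,368 = 116,598.
Not in labor force = 44,785 + 9,807 + 9,475 + 1,581 + 12,691 = 78,339 (those not working and not actively searching are outside the labor force — including those who want a job but have given up searching).
Civilian working-age population = 116,598 + 78,339 = 194,937.
Unemployment rate = 6,368 / 116,598 = 5.46%.
Labor force participation rate = 116,598 / 194,937 = 59.81%.

Unemployment rate ≈ 5.46%; labor force participation rate ≈ 59.81%.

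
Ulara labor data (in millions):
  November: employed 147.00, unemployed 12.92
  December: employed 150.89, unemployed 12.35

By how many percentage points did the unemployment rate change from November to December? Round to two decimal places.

November: labor force = 147.00 + 12.92 = 159.92; u = 12.92/159.92 = 8.08%.
December: labor force = 150.89 + 12.35 = 163.24; u = 12.35/163.24 = 7.57%.
Change = 7.57% − 8.08% = −0.51 pp.

The unemployment rate changed by −0.51 percentage points.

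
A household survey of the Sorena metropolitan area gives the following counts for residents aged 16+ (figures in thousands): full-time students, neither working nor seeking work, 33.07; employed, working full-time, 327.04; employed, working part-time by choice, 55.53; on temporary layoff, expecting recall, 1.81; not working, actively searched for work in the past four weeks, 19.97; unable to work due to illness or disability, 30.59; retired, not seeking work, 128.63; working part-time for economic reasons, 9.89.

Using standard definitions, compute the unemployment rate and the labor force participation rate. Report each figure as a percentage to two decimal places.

Employed = 327.04 + 55.53 + 9.89 = 392.46 thousand (anyone who worked, including part-time for economic reasons, counts as employed).
Unemployed = 1.81 + 19.97 = 21.78 thousand (jobless and actively searching, or on temporary layoff).
Labor force = 392.46 + 21.78 = 414.24 thousand.
Not in labor force = 33.07 + 30.59 + 128.63 = 192.29 thousand (those not working and not actively searching are outside the labor force).
Civilian working-age population = 414.24 + 192.29 = 606.53 thousand.
Unemployment rate = 21.78 / 414.24 = 5.26%.
Labor force participation rate = 414.24 / 606.53 = 68.30%.

Unemployment rate ≈ 5.26%; labor force participation rate ≈ 68.30%.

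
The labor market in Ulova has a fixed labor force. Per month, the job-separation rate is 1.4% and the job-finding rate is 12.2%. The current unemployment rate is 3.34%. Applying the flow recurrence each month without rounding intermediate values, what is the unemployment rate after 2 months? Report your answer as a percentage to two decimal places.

Unemployment rate after two months ≈ 5.10%.

With a fixed labor force, u_{t+1} = u_t + s·(1−u_t) − f·u_t = u_t·(1−s−f) + s.
Here 1−s−f = 0.864 and s = 0.014.
u_1 = 0.033400 × 0.864 + 0.014 = 0.042858.
u_2 = 0.042858 × 0.864 + 0.014 = 0.051029.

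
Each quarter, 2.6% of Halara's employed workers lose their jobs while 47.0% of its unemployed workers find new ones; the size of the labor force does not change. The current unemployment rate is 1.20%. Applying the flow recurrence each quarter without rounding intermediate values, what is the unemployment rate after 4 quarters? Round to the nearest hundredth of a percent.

With a fixed labor force, u_{t+1} = u_t + s·(1−u_t) − f·u_t = u_t·(1−s−f) + s.
Here 1−s−f = 0.504 and s = 0.026.
u_1 = 0.012000 × 0.504 + 0.026 = 0.032048.
u_2 = 0.032048 × 0.504 + 0.026 = 0.042152.
u_3 = 0.042152 × 0.504 + 0.026 = 0.047245.
u_4 = 0.047245 × 0.504 + 0.026 = 0.049811.

Unemployment rate after four quarters ≈ 4.98%.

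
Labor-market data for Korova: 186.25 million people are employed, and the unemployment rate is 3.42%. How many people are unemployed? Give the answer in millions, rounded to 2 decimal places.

About 6.60 million are unemployed.

Let U be the number unemployed. The labor force is E + U, and U/(E+U) = 0.0342.
So U = 0.0342 × 186.25 / (1 − 0.0342) = 6.3697 / 0.9658 ≈ 6.60 million.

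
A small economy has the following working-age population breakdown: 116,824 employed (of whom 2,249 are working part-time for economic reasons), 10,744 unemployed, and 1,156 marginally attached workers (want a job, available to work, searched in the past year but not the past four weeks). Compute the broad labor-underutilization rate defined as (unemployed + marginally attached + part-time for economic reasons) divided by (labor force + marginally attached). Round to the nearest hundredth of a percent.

Labor force = 116,824 + 10,744 = 127,568.
Numerator = 10,744 + 1,156 + 2,249 = 14,149.
Denominator = 127,568 + 1,156 = 128,724.
Broad rate = 14,149 / 128,724 = 10.99%.

Broad underutilization rate ≈ 10.99%.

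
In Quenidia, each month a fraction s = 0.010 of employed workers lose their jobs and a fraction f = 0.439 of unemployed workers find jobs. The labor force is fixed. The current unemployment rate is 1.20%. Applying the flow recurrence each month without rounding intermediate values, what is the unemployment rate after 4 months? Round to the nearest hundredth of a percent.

With a fixed labor force, u_{t+1} = u_t + s·(1−u_t) − f·u_t = u_t·(1−s−f) + s.
Here 1−s−f = 0.551 and s = 0.010.
u_1 = 0.012000 × 0.551 + 0.010 = 0.016612.
u_2 = 0.016612 × 0.551 + 0.010 = 0.019153.
u_3 = 0.019153 × 0.551 + 0.010 = 0.020553.
u_4 = 0.020553 × 0.551 + 0.010 = 0.021325.

Unemployment rate after four months ≈ 2.13%.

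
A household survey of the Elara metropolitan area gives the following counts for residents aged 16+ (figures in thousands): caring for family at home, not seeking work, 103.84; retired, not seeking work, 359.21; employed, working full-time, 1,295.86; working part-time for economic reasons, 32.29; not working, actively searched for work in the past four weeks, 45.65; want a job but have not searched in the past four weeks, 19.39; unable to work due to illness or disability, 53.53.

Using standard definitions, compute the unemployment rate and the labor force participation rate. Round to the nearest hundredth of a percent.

Employed = 1,295.86 + 32.29 = 1,328.15 thousand (anyone who worked, including part-time for economic reasons, counts as employed).
Unemployed = 45.65 thousand.
Labor force = 1,328.15 + 45.65 = 1,373.80 thousand.
Not in labor force = 103.84 + 359.21 + 19.39 + 53.53 = 535.97 thousand (those not working and not actively searching are outside the labor force — including those who want a job but have given up searching).
Civilian working-age population = 1,373.80 + 535.97 = 1,909.77 thousand.
Unemployment rate = 45.65 / 1,373.80 = 3.32%.
Labor force participation rate = 1,373.80 / 1,909.77 = 71.94%.

Unemployment rate ≈ 3.32%; labor force participation rate ≈ 71.94%.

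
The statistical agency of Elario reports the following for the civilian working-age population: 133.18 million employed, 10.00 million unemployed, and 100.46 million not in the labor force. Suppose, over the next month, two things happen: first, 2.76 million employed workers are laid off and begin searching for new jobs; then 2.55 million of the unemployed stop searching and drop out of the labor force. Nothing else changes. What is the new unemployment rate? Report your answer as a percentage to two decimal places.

Initially, labor force = 133.18 + 10.00 = 143.18 million, so u = 10.00/143.18 = 6.98%.
After the first change, employed falls and unemployed rises by 2.76; labor force unchanged → E = 130.42, U = 12.76, labor force = 143.18 million.
After the second change, unemployed and labor force both fall by 2.55 → E = 130.42, U = 10.21, labor force = 140.63 million.
New unemployment rate = 10.21 / 140.63 = 7.26%.

New unemployment rate ≈ 7.26%.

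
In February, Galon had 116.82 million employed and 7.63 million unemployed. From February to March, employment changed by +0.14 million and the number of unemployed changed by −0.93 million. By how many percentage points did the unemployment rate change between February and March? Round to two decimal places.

The unemployment rate changed by −0.71 percentage points.

February: labor force = 116.82 + 7.63 = 124.45; u = 7.63/124.45 = 6.13%.
March: labor force = 116.96 + 6.70 = 123.66; u = 6.70/123.66 = 5.42%.
Change = 5.42% − 6.13% = −0.71 pp.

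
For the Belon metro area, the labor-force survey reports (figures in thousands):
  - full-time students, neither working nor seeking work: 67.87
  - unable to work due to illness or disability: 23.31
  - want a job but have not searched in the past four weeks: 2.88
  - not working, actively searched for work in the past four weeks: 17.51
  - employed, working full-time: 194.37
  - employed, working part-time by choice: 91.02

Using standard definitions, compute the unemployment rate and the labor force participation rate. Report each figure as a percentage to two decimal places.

Unemployment rate ≈ 5.78%; labor force participation rate ≈ 76.30%.

Employed = 194.37 + 91.02 = 285.39 thousand.
Unemployed = 17.51 thousand.
Labor force = 285.39 + 17.51 = 302.90 thousand.
Not in labor force = 67.87 + 23.31 + 2.88 = 94.06 thousand (those not working and not actively searching are outside the labor force — including those who want a job but have given up searching).
Civilian working-age population = 302.90 + 94.06 = 396.96 thousand.
Unemployment rate = 17.51 / 302.90 = 5.78%.
Labor force participation rate = 302.90 / 396.96 = 76.30%.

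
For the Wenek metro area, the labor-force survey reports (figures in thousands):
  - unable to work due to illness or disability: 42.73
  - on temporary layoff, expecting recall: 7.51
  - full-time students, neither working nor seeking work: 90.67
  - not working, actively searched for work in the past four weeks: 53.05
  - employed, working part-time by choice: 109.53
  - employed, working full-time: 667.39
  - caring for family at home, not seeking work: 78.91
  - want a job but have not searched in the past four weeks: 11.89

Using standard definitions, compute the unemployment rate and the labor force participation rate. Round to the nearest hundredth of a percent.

Unemployment rate ≈ 7.23%; labor force participation rate ≈ 78.88%.

Employed = 109.53 + 667.39 = 776.92 thousand.
Unemployed = 7.51 + 53.05 = 60.56 thousand (jobless and actively searching, or on temporary layoff).
Labor force = 776.92 + 60.56 = 837.48 thousand.
Not in labor force = 42.73 + 90.67 + 78.91 + 11.89 = 224.20 thousand (those not working and not actively searching are outside the labor force — including those who want a job but have given up searching).
Civilian working-age population = 837.48 + 224.20 = 1,061.68 thousand.
Unemployment rate = 60.56 / 837.48 = 7.23%.
Labor force participation rate = 837.48 / 1,061.68 = 78.88%.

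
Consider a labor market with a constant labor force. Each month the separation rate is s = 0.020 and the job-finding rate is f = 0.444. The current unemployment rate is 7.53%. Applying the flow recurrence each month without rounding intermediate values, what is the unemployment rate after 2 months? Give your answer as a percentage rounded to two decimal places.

With a fixed labor force, u_{t+1} = u_t + s·(1−u_t) − f·u_t = u_t·(1−s−f) + s.
Here 1−s−f = 0.536 and s = 0.020.
u_1 = 0.075300 × 0.536 + 0.020 = 0.060361.
u_2 = 0.060361 × 0.536 + 0.020 = 0.052353.

Unemployment rate after two months ≈ 5.24%.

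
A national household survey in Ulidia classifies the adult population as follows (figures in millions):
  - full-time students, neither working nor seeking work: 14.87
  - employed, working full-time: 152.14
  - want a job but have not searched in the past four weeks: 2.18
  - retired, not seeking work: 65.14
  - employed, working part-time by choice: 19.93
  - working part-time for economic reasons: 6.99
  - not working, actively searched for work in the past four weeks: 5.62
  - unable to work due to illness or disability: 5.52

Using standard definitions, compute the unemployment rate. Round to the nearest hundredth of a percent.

Unemployment rate ≈ 3.04%.

Employed = 152.14 + 19.93 + 6.99 = 179.06 million (anyone who worked, including part-time for economic reasons, counts as employed).
Unemployed = 5.62 million.
Labor force = 179.06 + 5.62 = 184.68 million.
Unemployment rate = 5.62 / 184.68 = 3.04%.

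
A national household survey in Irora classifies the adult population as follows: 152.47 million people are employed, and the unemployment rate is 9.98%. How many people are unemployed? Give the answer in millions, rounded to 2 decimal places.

Let U be the number unemployed. The labor force is E + U, and U/(E+U) = 0.0998.
So U = 0.0998 × 152.47 / (1 − 0.0998) = 15.2165 / 0.9002 ≈ 16.90 million.

About 16.90 million are unemployed.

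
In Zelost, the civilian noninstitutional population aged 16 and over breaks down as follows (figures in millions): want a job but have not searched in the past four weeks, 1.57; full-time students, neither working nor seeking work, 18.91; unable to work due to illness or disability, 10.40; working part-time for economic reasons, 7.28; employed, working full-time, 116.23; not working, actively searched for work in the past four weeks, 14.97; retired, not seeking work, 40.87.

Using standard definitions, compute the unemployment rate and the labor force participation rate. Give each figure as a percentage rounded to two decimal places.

Unemployment rate ≈ 10.81%; labor force participation rate ≈ 65.87%.

Employed = 7.28 + 116.23 = 123.51 million (anyone who worked, including part-time for economic reasons, counts as employed).
Unemployed = 14.97 million.
Labor force = 123.51 + 14.97 = 138.48 million.
Not in labor force = 1.57 + 18.91 + 10.40 + 40.87 = 71.75 million (those not working and not actively searching are outside the labor force — including those who want a job but have given up searching).
Civilian working-age population = 138.48 + 71.75 = 210.23 million.
Unemployment rate = 14.97 / 138.48 = 10.81%.
Labor force participation rate = 138.48 / 210.23 = 65.87%.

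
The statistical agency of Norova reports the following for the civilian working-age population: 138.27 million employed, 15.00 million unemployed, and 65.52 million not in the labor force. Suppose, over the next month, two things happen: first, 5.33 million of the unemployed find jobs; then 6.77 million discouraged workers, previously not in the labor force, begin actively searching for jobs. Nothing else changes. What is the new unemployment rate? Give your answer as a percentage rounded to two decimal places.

New unemployment rate ≈ 10.27%.

Initially, labor force = 138.27 + 15.00 = 153.27 million, so u = 15.00/153.27 = 9.79%.
After the first change, unemployed falls and employed rises by 5.33; labor force unchanged → E = 143.60, U = 9.67, labor force = 153.27 million.
After the second change, unemployed and labor force both rise by 6.77 → E = 143.60, U = 16.44, labor force = 160.04 million.
New unemployment rate = 16.44 / 160.04 = 10.27%.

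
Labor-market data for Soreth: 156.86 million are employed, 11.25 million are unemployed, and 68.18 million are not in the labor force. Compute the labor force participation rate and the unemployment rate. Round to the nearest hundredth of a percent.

Labor force = employed + unemployed = 156.86 + 11.25 = 168.11 million.
Working-age population = 168.11 + 68.18 = 236.29 million.
Unemployment rate = 11.25 / 168.11 = 6.69%.
Labor force participation rate = 168.11 / 236.29 = 71.15%.

Labor force participation rate ≈ 71.15%; unemployment rate ≈ 6.69%.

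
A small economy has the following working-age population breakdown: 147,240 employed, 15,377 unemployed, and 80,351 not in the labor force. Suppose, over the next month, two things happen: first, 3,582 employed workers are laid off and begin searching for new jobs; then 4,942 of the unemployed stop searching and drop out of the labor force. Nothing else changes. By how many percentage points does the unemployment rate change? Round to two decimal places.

The unemployment rate changes by −0.57 percentage points.

Initially, labor force = 147,240 + 15,377 = 162,617, so u = 15,377/162,617 = 9.46%.
After the first change, employed falls and unemployed rises by 3,582; labor force unchanged → E = 143,658, U = 18,959, labor force = 162,617.
After the second change, unemployed and labor force both fall by 4,942 → E = 143,658, U = 14,017, labor force = 157,675.
New unemployment rate = 14,017 / 157,675 = 8.89%.
Change = 8.89% − 9.46% = −0.57 percentage points.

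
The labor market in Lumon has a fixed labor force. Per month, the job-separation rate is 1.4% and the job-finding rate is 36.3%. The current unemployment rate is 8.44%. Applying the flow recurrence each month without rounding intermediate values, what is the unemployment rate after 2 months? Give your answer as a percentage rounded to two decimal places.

Unemployment rate after two months ≈ 5.55%.

With a fixed labor force, u_{t+1} = u_t + s·(1−u_t) − f·u_t = u_t·(1−s−f) + s.
Here 1−s−f = 0.623 and s = 0.014.
u_1 = 0.084400 × 0.623 + 0.014 = 0.066581.
u_2 = 0.066581 × 0.623 + 0.014 = 0.055480.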